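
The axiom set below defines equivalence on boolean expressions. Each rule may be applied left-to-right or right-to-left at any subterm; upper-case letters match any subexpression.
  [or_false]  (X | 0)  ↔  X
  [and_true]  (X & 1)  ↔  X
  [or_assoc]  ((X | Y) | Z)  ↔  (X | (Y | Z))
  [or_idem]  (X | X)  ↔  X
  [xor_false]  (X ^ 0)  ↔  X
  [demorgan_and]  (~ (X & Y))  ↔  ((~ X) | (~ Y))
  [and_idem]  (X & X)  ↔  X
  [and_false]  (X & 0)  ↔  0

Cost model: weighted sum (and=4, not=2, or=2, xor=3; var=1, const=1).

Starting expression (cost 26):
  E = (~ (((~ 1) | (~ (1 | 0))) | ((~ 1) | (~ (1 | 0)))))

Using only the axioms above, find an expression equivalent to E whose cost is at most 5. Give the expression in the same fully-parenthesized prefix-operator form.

(1) (((~ 1) | (~ (1 | 0))) | ((~ 1) | (~ (1 | 0))))  =[or_idem →]=  ((~ 1) | (~ (1 | 0)))    ⊢ (~ ((~ 1) | (~ (1 | 0))))
(2) (1 | 0)  =[or_false →]=  1    ⊢ (~ ((~ 1) | (~ 1)))
(3) ((~ 1) | (~ 1))  =[or_idem →]=  (~ 1)    ⊢ cost 5, within 5

(~ (~ 1))   [cost 5]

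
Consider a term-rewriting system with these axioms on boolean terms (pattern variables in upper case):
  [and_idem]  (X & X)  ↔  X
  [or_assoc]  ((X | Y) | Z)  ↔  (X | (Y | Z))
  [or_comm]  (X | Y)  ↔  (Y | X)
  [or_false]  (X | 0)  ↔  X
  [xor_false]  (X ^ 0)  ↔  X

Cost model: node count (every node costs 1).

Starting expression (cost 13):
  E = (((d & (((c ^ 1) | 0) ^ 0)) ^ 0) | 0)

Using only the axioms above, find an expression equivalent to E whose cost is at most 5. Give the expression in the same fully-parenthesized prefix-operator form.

(d & (c ^ 1))   [cost 5]

step 1: xor_false (→) rewrites ((d & (((c ^ 1) | 0) ^ 0)) ^ 0) into (d & (((c ^ 1) | 0) ^ 0)), now ((d & (((c ^ 1) | 0) ^ 0)) | 0)
step 2: or_false (→) rewrites ((d & (((c ^ 1) | 0) ^ 0)) | 0) into (d & (((c ^ 1) | 0) ^ 0))
step 3: or_false (→) rewrites ((c ^ 1) | 0) into (c ^ 1), now (d & ((c ^ 1) ^ 0))
step 4: xor_false (→) rewrites ((c ^ 1) ^ 0) into (c ^ 1), reaching cost 5 (bound 5)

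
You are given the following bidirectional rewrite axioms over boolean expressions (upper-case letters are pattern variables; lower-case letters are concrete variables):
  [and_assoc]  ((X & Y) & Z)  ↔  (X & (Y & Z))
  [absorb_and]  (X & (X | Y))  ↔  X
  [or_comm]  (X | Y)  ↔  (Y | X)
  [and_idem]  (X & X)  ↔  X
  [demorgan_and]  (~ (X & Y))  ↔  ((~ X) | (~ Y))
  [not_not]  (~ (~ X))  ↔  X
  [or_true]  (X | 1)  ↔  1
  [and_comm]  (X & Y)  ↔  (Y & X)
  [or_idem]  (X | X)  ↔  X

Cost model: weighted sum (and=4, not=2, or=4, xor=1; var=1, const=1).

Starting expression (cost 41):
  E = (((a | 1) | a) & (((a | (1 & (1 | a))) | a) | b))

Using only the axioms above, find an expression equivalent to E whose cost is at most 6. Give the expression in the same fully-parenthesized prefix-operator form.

1. [absorb_and →] (1 & (1 | a))  →  1;  E = (((a | 1) | a) & (((a | 1) | a) | b))
2. [absorb_and →] (((a | 1) | a) & (((a | 1) | a) | b))  →  ((a | 1) | a)
3. [or_true →] (a | 1)  →  1;  cost 6 ≤ 6, done

(1 | a)   [cost 6]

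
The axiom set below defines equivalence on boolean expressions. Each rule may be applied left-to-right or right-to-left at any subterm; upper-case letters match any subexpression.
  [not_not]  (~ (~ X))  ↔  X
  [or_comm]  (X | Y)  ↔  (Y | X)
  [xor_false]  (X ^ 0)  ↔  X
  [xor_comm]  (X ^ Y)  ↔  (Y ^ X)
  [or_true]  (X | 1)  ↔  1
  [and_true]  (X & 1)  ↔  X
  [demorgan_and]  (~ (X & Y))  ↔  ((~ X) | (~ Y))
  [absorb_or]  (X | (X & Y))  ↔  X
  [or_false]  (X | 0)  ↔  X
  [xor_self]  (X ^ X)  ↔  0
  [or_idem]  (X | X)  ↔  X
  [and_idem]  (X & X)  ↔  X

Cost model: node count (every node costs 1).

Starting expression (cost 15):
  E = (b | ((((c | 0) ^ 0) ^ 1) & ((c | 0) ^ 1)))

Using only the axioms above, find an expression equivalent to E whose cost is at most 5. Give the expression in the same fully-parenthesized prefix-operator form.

(1) ((c | 0) ^ 0)  =[xor_false →]=  (c | 0)    ⊢ (b | (((c | 0) ^ 1) & ((c | 0) ^ 1)))
(2) (((c | 0) ^ 1) & ((c | 0) ^ 1))  =[and_idem →]=  ((c | 0) ^ 1)    ⊢ (b | ((c | 0) ^ 1))
(3) (c | 0)  =[or_false →]=  c    ⊢ cost 5, within 5

(b | (c ^ 1))   [cost 5]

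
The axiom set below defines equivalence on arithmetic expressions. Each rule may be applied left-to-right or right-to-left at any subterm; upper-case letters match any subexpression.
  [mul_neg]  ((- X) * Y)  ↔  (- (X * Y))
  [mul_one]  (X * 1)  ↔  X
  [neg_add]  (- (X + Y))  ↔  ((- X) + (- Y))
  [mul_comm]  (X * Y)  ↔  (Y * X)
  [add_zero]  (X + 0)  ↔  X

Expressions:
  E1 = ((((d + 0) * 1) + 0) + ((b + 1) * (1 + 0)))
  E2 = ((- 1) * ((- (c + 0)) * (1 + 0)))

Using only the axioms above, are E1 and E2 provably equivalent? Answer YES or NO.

NO

Every axiom is a valid identity, so a rewrite proof would force E1 and E2 to agree under every assignment.
At b=0, c=0, d=0: E1 = 1 but E2 = 0; they differ, so no derivation exists.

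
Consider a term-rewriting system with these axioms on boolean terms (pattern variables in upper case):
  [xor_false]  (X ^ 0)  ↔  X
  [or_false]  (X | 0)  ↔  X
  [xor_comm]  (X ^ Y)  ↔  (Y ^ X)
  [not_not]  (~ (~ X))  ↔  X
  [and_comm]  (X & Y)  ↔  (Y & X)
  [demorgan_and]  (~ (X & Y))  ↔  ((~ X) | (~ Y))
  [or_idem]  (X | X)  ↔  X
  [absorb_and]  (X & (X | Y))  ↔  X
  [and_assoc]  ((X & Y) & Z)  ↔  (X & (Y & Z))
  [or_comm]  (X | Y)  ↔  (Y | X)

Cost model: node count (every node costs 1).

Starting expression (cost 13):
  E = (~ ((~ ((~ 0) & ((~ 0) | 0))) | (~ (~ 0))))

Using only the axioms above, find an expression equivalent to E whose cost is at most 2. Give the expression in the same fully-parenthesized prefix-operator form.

(~ 0)   [cost 2]

step 1: absorb_and (→) rewrites ((~ 0) & ((~ 0) | 0)) into (~ 0), now (~ ((~ (~ 0)) | (~ (~ 0))))
step 2: or_idem (→) rewrites ((~ (~ 0)) | (~ (~ 0))) into (~ (~ 0)), now (~ (~ (~ 0)))
step 3: not_not (→) rewrites (~ (~ (~ 0))) into (~ 0), reaching cost 2 (bound 2)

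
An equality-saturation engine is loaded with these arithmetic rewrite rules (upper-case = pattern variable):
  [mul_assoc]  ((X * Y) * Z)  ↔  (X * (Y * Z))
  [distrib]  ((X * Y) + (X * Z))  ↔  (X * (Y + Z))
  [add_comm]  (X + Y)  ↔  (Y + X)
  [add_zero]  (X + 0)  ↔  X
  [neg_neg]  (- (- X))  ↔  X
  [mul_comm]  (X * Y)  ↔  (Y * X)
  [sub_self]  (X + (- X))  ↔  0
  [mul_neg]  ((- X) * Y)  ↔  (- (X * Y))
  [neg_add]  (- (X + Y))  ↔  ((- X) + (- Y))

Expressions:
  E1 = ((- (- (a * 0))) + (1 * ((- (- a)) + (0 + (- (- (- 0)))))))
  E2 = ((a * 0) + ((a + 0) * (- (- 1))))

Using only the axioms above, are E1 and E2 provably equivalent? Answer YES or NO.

YES

(1) (- (- (- 0)))  =[neg_neg →]=  (- 0)    ⊢ ((- (- (a * 0))) + (1 * ((- (- a)) + (0 + (- 0)))))
(2) (- (- (a * 0)))  =[neg_neg →]=  (a * 0)    ⊢ ((a * 0) + (1 * ((- (- a)) + (0 + (- 0)))))
(3) (0 + (- 0))  =[sub_self →]=  0    ⊢ ((a * 0) + (1 * ((- (- a)) + 0)))
(4) ((- (- a)) + 0)  =[add_zero →]=  (- (- a))    ⊢ ((a * 0) + (1 * (- (- a))))
(5) (- (- a))  =[neg_neg →]=  a    ⊢ ((a * 0) + (1 * a))
(6) 1  =[neg_neg ←]=  (- (- 1))    ⊢ ((a * 0) + ((- (- 1)) * a))
(7) a  =[add_zero ←]=  (a + 0)    ⊢ ((a * 0) + ((- (- 1)) * (a + 0)))
(8) ((- (- 1)) * (a + 0))  =[mul_comm →]=  ((a + 0) * (- (- 1)))    ⊢ E2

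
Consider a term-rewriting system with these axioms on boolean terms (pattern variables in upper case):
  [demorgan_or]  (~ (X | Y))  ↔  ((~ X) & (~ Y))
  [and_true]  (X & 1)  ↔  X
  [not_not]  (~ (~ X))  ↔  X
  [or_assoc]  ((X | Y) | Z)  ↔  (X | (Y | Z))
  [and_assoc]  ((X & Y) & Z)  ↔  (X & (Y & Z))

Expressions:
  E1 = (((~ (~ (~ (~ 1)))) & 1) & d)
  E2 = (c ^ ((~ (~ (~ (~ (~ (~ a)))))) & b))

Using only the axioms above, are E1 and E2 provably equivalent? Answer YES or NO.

NO

Every axiom is a valid identity, so a rewrite proof would force E1 and E2 to agree under every assignment.
At a=0, b=0, c=0, d=1: E1 = 1 but E2 = 0; they differ, so no derivation exists.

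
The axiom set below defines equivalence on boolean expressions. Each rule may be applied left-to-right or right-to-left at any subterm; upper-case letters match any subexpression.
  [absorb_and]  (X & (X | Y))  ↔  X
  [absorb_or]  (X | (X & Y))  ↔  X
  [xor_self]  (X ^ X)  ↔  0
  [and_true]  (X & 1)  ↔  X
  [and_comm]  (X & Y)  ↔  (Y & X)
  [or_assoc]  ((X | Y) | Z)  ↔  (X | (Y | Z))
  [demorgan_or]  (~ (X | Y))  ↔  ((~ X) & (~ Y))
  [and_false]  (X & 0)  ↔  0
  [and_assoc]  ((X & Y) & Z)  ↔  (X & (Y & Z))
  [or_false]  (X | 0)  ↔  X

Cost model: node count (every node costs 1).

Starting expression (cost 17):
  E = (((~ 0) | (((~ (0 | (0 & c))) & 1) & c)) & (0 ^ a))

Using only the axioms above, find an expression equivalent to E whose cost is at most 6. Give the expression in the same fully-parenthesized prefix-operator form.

((~ 0) & (0 ^ a))   [cost 6]

step 1: absorb_or (→) rewrites (0 | (0 & c)) into 0, now (((~ 0) | (((~ 0) & 1) & c)) & (0 ^ a))
step 2: and_true (→) rewrites ((~ 0) & 1) into (~ 0), now (((~ 0) | ((~ 0) & c)) & (0 ^ a))
step 3: absorb_or (→) rewrites ((~ 0) | ((~ 0) & c)) into (~ 0), reaching cost 6 (bound 6)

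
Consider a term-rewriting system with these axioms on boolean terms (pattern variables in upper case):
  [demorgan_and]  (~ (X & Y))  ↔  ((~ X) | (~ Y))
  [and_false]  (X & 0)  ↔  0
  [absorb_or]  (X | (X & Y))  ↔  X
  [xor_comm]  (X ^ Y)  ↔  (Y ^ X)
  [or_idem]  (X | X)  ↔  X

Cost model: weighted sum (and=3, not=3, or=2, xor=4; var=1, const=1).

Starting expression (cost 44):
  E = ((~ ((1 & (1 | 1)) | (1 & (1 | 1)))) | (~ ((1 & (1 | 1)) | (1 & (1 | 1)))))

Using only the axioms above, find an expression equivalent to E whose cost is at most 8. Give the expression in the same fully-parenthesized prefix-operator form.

(~ (1 & 1))   [cost 8]

(1) ((~ ((1 & (1 | 1)) | (1 & (1 | 1)))) | (~ ((1 & (1 | 1)) | (1 & (1 | 1)))))  =[or_idem →]=  (~ ((1 & (1 | 1)) | (1 & (1 | 1))))
(2) ((1 & (1 | 1)) | (1 & (1 | 1)))  =[or_idem →]=  (1 & (1 | 1))    ⊢ (~ (1 & (1 | 1)))
(3) (1 | 1)  =[or_idem →]=  1    ⊢ cost 8, within 8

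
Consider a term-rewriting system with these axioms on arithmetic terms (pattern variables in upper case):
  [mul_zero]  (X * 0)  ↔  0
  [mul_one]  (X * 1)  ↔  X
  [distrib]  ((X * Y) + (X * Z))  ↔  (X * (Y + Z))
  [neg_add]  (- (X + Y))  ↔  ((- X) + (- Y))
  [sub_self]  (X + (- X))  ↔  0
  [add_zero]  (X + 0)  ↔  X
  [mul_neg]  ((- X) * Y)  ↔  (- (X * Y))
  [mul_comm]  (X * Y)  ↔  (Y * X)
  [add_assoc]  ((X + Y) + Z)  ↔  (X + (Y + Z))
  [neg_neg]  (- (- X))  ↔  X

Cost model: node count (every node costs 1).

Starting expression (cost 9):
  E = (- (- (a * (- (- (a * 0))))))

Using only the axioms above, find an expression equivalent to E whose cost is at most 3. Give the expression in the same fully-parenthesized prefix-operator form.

(a * 0)   [cost 3]

(1) (- (- (a * (- (- (a * 0))))))  =[neg_neg →]=  (a * (- (- (a * 0))))
(2) (a * 0)  =[mul_zero →]=  0    ⊢ (a * (- (- 0)))
(3) (- (- 0))  =[neg_neg →]=  0    ⊢ cost 3, within 3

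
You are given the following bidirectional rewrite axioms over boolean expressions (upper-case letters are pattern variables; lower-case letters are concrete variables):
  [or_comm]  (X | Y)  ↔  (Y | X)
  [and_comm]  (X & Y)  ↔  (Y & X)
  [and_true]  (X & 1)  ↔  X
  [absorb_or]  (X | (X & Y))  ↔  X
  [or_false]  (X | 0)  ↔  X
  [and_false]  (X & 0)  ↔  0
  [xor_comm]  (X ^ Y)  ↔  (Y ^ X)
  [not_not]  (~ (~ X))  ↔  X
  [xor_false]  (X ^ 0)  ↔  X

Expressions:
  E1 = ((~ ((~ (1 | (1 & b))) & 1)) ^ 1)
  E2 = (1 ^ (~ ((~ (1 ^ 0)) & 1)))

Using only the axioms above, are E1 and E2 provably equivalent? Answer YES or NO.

YES

1. [and_true →] ((~ (1 | (1 & b))) & 1)  →  (~ (1 | (1 & b)));  E1 = ((~ (~ (1 | (1 & b)))) ^ 1)
2. [not_not →] (~ (~ (1 | (1 & b))))  →  (1 | (1 & b));  E1 = ((1 | (1 & b)) ^ 1)
3. [absorb_or →] (1 | (1 & b))  →  1;  E1 = (1 ^ 1)
4. [not_not ←] 1  →  (~ (~ 1));  E1 = (1 ^ (~ (~ 1)))
5. [and_true ←] (~ 1)  →  ((~ 1) & 1);  E1 = (1 ^ (~ ((~ 1) & 1)))
6. [xor_false ←] 1  →  (1 ^ 0);  this is E2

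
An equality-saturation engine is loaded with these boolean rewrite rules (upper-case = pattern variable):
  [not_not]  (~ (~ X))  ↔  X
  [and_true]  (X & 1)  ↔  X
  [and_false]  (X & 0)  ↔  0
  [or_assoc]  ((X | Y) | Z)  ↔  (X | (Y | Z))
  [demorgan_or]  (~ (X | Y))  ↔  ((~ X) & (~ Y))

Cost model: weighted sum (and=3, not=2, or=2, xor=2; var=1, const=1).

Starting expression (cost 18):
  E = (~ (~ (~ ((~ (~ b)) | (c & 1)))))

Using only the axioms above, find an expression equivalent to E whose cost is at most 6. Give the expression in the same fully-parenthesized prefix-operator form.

(~ (b | c))   [cost 6]

1. [not_not →] (~ (~ (~ ((~ (~ b)) | (c & 1)))))  →  (~ ((~ (~ b)) | (c & 1)))
2. [and_true →] (c & 1)  →  c;  E = (~ ((~ (~ b)) | c))
3. [not_not →] (~ (~ b))  →  b;  cost 6 ≤ 6, done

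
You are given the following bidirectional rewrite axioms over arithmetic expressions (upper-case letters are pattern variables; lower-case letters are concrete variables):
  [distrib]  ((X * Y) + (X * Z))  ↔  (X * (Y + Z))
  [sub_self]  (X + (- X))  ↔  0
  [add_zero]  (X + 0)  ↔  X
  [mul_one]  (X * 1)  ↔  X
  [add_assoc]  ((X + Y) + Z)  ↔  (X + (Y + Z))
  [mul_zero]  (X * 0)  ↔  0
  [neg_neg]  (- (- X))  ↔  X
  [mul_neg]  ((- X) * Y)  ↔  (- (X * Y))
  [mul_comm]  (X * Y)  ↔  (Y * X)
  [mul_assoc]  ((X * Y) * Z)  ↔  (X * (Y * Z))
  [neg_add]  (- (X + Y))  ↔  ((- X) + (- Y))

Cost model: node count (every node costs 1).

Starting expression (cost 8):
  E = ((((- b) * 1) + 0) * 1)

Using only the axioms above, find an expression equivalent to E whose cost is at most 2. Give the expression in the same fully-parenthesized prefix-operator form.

step 1: add_zero (→) rewrites (((- b) * 1) + 0) into ((- b) * 1), now (((- b) * 1) * 1)
step 2: mul_one (→) rewrites ((- b) * 1) into (- b), now ((- b) * 1)
step 3: mul_one (→) rewrites ((- b) * 1) into (- b), reaching cost 2 (bound 2)

(- b)   [cost 2]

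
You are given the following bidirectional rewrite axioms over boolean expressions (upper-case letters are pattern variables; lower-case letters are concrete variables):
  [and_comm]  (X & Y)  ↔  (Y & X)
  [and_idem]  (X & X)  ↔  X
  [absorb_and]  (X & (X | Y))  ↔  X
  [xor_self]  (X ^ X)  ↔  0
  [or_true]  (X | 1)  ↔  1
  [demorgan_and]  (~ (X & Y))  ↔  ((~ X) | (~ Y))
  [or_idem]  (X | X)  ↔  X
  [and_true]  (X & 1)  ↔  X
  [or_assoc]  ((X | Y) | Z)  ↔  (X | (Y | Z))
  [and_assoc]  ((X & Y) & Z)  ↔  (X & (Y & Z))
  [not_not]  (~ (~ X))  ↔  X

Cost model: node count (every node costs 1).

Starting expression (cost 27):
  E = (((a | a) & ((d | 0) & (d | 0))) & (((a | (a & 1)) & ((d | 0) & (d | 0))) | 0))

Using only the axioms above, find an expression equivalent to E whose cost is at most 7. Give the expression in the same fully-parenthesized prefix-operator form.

1. [and_true →] (a & 1)  →  a;  E = (((a | a) & ((d | 0) & (d | 0))) & (((a | a) & ((d | 0) & (d | 0))) | 0))
2. [absorb_and →] (((a | a) & ((d | 0) & (d | 0))) & (((a | a) & ((d | 0) & (d | 0))) | 0))  →  ((a | a) & ((d | 0) & (d | 0)))
3. [and_idem →] ((d | 0) & (d | 0))  →  (d | 0);  cost 7 ≤ 7, done

((a | a) & (d | 0))   [cost 7]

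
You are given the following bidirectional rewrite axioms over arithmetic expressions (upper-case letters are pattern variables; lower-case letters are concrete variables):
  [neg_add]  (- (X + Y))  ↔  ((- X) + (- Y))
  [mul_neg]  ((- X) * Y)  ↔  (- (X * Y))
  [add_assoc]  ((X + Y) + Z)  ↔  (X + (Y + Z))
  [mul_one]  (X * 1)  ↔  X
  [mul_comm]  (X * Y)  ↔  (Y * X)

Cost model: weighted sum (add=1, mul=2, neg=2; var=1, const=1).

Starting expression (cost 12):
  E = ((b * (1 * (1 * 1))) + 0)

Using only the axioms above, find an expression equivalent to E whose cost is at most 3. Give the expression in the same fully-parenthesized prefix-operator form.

step 1: mul_one (→) rewrites (1 * 1) into 1, now ((b * (1 * 1)) + 0)
step 2: mul_one (→) rewrites (1 * 1) into 1, now ((b * 1) + 0)
step 3: mul_one (→) rewrites (b * 1) into b, reaching cost 3 (bound 3)

(b + 0)   [cost 3]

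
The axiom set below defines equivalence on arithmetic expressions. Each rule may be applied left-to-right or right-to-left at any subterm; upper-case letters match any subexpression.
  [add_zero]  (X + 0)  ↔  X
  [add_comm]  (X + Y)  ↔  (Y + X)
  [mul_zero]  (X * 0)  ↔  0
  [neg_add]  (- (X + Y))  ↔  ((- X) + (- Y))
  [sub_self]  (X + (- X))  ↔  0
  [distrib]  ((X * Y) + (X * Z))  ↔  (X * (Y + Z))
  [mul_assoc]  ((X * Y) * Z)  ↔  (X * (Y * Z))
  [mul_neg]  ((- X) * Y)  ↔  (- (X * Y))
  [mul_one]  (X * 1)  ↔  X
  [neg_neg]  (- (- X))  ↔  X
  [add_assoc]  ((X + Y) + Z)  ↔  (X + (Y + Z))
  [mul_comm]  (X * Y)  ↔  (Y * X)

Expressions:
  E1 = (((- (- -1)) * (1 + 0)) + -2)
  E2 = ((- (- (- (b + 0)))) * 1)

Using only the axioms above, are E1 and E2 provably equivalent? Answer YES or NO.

Every axiom is a valid identity, so a rewrite proof would force E1 and E2 to agree under every assignment.
At b=0: E1 = -3 but E2 = 0; they differ, so no derivation exists.

NO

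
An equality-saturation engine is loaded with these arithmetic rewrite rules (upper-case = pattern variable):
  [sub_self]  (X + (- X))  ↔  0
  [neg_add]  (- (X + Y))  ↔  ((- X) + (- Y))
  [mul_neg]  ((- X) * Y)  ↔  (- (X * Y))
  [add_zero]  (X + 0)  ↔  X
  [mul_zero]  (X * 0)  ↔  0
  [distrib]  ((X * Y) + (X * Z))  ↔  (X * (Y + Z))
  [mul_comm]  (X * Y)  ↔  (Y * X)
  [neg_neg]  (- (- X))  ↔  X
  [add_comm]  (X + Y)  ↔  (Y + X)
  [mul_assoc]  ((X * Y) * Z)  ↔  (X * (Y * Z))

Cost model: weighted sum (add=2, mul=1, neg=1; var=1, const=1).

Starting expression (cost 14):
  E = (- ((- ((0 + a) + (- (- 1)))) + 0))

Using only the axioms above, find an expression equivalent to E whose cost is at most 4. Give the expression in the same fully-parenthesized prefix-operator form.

(1) ((- ((0 + a) + (- (- 1)))) + 0)  =[add_zero →]=  (- ((0 + a) + (- (- 1))))    ⊢ (- (- ((0 + a) + (- (- 1)))))
(2) (0 + a)  =[add_comm →]=  (a + 0)    ⊢ (- (- ((a + 0) + (- (- 1)))))
(3) (- (- 1))  =[neg_neg →]=  1    ⊢ (- (- ((a + 0) + 1)))
(4) (- (- ((a + 0) + 1)))  =[neg_neg →]=  ((a + 0) + 1)
(5) (a + 0)  =[add_zero →]=  a    ⊢ cost 4, within 4

(a + 1)   [cost 4]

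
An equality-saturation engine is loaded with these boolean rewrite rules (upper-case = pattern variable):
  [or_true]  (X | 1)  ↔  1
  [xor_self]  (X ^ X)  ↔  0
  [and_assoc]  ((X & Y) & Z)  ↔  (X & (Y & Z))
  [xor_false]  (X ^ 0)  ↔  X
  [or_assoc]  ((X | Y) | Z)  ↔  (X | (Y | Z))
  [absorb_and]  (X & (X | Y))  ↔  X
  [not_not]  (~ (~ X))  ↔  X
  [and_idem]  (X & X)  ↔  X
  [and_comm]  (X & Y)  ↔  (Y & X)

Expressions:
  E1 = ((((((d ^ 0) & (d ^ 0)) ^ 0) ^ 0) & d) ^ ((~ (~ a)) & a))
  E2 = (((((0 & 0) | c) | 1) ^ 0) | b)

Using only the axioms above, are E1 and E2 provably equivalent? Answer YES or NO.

The axioms are sound identities: if E1 ↔* E2 then E1 and E2 evaluate identically under any assignment.
Under a=0, b=0, c=0, d=0: E1 evaluates to 0, E2 to 1. Distinct ⇒ no rewrite sequence connects them.

NO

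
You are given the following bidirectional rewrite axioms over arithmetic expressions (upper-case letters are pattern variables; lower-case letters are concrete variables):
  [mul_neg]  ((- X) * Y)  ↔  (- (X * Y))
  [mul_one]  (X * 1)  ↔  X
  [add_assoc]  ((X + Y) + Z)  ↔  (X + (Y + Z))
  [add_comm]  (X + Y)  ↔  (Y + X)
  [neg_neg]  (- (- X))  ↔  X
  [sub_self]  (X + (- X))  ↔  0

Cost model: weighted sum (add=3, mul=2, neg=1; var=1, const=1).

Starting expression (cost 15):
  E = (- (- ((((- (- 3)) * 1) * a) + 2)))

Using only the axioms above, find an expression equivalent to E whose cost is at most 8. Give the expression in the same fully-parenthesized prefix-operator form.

((3 * a) + 2)   [cost 8]

(1) ((- (- 3)) * 1)  =[mul_one →]=  (- (- 3))    ⊢ (- (- (((- (- 3)) * a) + 2)))
(2) (- (- (((- (- 3)) * a) + 2)))  =[neg_neg →]=  (((- (- 3)) * a) + 2)
(3) (- (- 3))  =[neg_neg →]=  3    ⊢ cost 8, within 8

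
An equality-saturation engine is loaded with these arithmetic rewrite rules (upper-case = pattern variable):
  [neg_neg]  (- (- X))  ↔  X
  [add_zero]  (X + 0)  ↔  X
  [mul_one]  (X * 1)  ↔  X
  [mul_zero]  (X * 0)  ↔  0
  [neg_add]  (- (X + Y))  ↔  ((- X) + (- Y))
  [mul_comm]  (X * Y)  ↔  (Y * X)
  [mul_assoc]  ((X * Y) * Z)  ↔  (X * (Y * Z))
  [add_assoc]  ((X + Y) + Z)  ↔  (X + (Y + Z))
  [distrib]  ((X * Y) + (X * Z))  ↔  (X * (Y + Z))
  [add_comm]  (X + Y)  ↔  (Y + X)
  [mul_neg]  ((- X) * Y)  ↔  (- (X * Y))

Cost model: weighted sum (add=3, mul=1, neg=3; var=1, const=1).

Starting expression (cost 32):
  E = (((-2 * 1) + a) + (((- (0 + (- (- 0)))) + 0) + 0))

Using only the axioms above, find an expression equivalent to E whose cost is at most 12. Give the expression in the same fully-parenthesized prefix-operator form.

((-2 + a) + (- 0))   [cost 12]

step 1: neg_neg (→) rewrites (- (- 0)) into 0, now (((-2 * 1) + a) + (((- (0 + 0)) + 0) + 0))
step 2: add_zero (→) rewrites (((- (0 + 0)) + 0) + 0) into ((- (0 + 0)) + 0), now (((-2 * 1) + a) + ((- (0 + 0)) + 0))
step 3: add_zero (→) rewrites (0 + 0) into 0, now (((-2 * 1) + a) + ((- 0) + 0))
step 4: add_zero (→) rewrites ((- 0) + 0) into (- 0), now (((-2 * 1) + a) + (- 0))
step 5: mul_one (→) rewrites (-2 * 1) into -2, reaching cost 12 (bound 12)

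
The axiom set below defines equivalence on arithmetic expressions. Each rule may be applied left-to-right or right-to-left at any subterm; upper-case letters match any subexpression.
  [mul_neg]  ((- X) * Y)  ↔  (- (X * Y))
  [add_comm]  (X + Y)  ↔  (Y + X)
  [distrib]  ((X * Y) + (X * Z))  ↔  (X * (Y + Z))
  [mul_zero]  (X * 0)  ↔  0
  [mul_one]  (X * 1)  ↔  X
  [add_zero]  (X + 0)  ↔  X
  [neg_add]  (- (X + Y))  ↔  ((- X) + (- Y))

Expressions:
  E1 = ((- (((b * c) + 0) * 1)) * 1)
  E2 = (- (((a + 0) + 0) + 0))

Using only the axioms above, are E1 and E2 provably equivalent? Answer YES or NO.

The axioms are sound identities: if E1 ↔* E2 then E1 and E2 evaluate identically under any assignment.
Under a=0, b=1, c=1: E1 evaluates to -1, E2 to 0. Distinct ⇒ no rewrite sequence connects them.

NO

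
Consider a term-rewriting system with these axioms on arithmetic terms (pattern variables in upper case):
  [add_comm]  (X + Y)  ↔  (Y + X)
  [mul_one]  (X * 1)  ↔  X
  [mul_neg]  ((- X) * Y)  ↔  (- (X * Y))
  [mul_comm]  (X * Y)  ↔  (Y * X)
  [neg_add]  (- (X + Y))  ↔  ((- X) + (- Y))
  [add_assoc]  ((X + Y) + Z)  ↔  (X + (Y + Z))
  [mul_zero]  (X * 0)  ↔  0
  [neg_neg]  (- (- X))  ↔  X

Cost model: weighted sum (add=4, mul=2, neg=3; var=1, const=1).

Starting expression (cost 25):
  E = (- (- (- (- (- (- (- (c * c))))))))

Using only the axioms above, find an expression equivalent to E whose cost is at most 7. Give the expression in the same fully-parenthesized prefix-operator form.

step 1: neg_neg (→) rewrites (- (- (- (- (- (c * c)))))) into (- (- (- (c * c)))), now (- (- (- (- (- (c * c))))))
step 2: neg_neg (→) rewrites (- (- (c * c))) into (c * c), now (- (- (- (c * c))))
step 3: neg_neg (→) rewrites (- (- (c * c))) into (c * c), reaching cost 7 (bound 7)

(- (c * c))   [cost 7]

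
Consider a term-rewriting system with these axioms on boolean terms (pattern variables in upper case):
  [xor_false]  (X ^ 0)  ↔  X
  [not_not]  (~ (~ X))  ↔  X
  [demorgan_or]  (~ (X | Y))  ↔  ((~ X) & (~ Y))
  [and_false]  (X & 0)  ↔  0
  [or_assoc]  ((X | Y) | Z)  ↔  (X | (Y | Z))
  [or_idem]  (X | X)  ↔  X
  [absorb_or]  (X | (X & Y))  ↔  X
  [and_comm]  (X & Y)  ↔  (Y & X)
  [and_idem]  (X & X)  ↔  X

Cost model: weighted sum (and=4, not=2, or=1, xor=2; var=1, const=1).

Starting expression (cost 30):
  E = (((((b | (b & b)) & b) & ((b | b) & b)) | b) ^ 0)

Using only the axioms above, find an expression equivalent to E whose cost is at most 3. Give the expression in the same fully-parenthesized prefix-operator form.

step 1: and_idem (→) rewrites (b & b) into b, now (((((b | b) & b) & ((b | b) & b)) | b) ^ 0)
step 2: and_idem (→) rewrites (((b | b) & b) & ((b | b) & b)) into ((b | b) & b), now ((((b | b) & b) | b) ^ 0)
step 3: or_idem (→) rewrites (b | b) into b, now (((b & b) | b) ^ 0)
step 4: xor_false (→) rewrites (((b & b) | b) ^ 0) into ((b & b) | b)
step 5: and_idem (→) rewrites (b & b) into b, reaching cost 3 (bound 3)

(b | b)   [cost 3]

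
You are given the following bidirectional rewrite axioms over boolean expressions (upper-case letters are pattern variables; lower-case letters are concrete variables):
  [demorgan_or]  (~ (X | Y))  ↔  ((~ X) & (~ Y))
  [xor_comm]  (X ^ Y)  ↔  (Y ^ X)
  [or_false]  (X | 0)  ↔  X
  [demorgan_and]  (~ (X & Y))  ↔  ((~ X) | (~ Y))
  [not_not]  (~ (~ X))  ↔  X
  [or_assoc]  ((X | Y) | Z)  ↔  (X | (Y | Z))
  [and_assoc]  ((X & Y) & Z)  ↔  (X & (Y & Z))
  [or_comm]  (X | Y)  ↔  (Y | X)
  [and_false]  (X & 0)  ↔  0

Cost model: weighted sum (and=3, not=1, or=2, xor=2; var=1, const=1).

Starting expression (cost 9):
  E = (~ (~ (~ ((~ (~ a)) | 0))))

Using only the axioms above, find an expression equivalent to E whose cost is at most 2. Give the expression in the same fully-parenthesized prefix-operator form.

(~ a)   [cost 2]

1. [not_not →] (~ (~ a))  →  a;  E = (~ (~ (~ (a | 0))))
2. [not_not →] (~ (~ (~ (a | 0))))  →  (~ (a | 0))
3. [or_false →] (a | 0)  →  a;  cost 2 ≤ 2, done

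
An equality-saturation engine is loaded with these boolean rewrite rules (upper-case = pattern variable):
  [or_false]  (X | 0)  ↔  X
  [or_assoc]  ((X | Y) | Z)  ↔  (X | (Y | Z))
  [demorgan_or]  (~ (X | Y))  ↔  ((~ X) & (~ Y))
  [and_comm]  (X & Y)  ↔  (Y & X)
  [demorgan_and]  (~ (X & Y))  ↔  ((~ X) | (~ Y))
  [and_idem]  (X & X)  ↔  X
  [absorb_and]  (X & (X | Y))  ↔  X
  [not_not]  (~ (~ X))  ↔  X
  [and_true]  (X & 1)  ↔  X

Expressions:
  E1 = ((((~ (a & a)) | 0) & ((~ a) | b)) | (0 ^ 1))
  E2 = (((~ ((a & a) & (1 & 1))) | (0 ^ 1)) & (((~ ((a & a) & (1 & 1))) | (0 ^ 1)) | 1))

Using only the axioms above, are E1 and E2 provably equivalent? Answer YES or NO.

1. [and_idem →] (a & a)  →  a;  E1 = ((((~ a) | 0) & ((~ a) | b)) | (0 ^ 1))
2. [or_false →] ((~ a) | 0)  →  (~ a);  E1 = (((~ a) & ((~ a) | b)) | (0 ^ 1))
3. [absorb_and →] ((~ a) & ((~ a) | b))  →  (~ a);  E1 = ((~ a) | (0 ^ 1))
4. [and_true ←] a  →  (a & 1);  E1 = ((~ (a & 1)) | (0 ^ 1))
5. [and_idem ←] 1  →  (1 & 1);  E1 = ((~ (a & (1 & 1))) | (0 ^ 1))
6. [and_idem ←] a  →  (a & a);  E1 = ((~ ((a & a) & (1 & 1))) | (0 ^ 1))
7. [absorb_and ←] ((~ ((a & a) & (1 & 1))) | (0 ^ 1))  →  (((~ ((a & a) & (1 & 1))) | (0 ^ 1)) & (((~ ((a & a) & (1 & 1))) | (0 ^ 1)) | 1));  this is E2

YES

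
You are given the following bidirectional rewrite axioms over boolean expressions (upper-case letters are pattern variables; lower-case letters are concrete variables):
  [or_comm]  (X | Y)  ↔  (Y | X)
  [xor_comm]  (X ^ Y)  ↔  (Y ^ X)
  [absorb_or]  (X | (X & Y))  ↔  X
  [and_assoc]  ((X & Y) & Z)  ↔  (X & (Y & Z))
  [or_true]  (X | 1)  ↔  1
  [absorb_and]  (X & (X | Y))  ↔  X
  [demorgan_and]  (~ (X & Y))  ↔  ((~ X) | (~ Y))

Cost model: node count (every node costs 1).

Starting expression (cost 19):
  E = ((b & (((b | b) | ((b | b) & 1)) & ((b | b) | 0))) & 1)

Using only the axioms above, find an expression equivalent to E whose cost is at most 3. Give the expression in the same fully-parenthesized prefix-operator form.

step 1: absorb_or (→) rewrites ((b | b) | ((b | b) & 1)) into (b | b), now ((b & ((b | b) & ((b | b) | 0))) & 1)
step 2: absorb_and (→) rewrites ((b | b) & ((b | b) | 0)) into (b | b), now ((b & (b | b)) & 1)
step 3: absorb_and (→) rewrites (b & (b | b)) into b, reaching cost 3 (bound 3)

(b & 1)   [cost 3]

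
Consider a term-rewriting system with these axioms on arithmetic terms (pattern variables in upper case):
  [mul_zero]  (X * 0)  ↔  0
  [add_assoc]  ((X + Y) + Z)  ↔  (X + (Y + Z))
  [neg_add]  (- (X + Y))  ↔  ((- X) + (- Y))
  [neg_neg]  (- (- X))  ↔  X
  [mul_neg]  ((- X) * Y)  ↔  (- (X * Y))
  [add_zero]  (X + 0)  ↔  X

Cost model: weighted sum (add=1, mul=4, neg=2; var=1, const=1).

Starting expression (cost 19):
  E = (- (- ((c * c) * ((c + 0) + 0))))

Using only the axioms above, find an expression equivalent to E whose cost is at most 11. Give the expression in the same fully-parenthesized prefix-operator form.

(1) (- (- ((c * c) * ((c + 0) + 0))))  =[neg_neg →]=  ((c * c) * ((c + 0) + 0))
(2) ((c + 0) + 0)  =[add_assoc →]=  (c + (0 + 0))    ⊢ ((c * c) * (c + (0 + 0)))
(3) (0 + 0)  =[add_zero →]=  0    ⊢ ((c * c) * (c + 0))
(4) (c + 0)  =[add_zero →]=  c    ⊢ cost 11, within 11

((c * c) * c)   [cost 11]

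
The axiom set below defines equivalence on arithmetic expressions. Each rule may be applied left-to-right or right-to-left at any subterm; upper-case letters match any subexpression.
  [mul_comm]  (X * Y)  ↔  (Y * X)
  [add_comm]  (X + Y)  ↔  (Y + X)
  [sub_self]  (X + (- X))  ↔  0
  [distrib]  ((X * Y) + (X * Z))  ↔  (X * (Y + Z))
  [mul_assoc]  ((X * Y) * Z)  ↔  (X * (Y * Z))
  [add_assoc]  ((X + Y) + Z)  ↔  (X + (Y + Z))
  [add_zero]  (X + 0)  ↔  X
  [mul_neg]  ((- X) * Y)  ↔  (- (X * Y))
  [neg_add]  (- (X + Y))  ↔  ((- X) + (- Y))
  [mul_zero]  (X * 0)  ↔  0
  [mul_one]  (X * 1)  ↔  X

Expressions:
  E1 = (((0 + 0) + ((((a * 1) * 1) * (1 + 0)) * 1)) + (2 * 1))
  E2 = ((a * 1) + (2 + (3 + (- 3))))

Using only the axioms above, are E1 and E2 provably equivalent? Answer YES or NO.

YES

1. [mul_one →] (a * 1)  →  a;  E1 = (((0 + 0) + (((a * 1) * (1 + 0)) * 1)) + (2 * 1))
2. [add_zero →] (1 + 0)  →  1;  E1 = (((0 + 0) + (((a * 1) * 1) * 1)) + (2 * 1))
3. [add_zero →] (0 + 0)  →  0;  E1 = ((0 + (((a * 1) * 1) * 1)) + (2 * 1))
4. [mul_one →] (((a * 1) * 1) * 1)  →  ((a * 1) * 1);  E1 = ((0 + ((a * 1) * 1)) + (2 * 1))
5. [add_comm →] (0 + ((a * 1) * 1))  →  (((a * 1) * 1) + 0);  E1 = ((((a * 1) * 1) + 0) + (2 * 1))
6. [mul_one →] (2 * 1)  →  2;  E1 = ((((a * 1) * 1) + 0) + 2)
7. [mul_one →] (a * 1)  →  a;  E1 = (((a * 1) + 0) + 2)
8. [mul_one →] (a * 1)  →  a;  E1 = ((a + 0) + 2)
9. [add_zero →] (a + 0)  →  a;  E1 = (a + 2)
10. [add_zero ←] 2  →  (2 + 0);  E1 = (a + (2 + 0))
11. [sub_self ←] 0  →  (3 + (- 3));  E1 = (a + (2 + (3 + (- 3))))
12. [mul_one ←] a  →  (a * 1);  this is E2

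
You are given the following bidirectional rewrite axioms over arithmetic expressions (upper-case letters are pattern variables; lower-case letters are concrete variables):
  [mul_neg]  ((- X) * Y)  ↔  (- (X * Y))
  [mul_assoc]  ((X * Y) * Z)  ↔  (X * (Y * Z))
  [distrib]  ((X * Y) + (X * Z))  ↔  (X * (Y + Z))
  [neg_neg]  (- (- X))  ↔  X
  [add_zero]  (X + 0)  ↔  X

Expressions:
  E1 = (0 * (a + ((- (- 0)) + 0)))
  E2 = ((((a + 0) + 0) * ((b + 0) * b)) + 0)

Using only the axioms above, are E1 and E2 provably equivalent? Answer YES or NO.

NO

Every axiom is a valid identity, so a rewrite proof would force E1 and E2 to agree under every assignment.
At a=1, b=1: E1 = 0 but E2 = 1; they differ, so no derivation exists.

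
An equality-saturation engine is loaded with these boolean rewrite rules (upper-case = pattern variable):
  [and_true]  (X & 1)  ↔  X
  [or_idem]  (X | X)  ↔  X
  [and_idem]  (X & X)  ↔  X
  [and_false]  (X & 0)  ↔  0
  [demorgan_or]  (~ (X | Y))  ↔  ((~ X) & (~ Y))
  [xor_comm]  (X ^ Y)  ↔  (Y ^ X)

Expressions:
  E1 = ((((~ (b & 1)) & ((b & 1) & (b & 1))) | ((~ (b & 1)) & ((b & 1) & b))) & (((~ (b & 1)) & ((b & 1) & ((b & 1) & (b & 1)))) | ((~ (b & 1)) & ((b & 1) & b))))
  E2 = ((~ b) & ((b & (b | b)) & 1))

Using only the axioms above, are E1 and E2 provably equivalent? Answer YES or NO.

YES

(1) ((b & 1) & (b & 1))  =[and_idem →]=  (b & 1)    ⊢ ((((~ (b & 1)) & ((b & 1) & (b & 1))) | ((~ (b & 1)) & ((b & 1) & b))) & (((~ (b & 1)) & ((b & 1) & (b & 1))) | ((~ (b & 1)) & ((b & 1) & b))))
(2) ((((~ (b & 1)) & ((b & 1) & (b & 1))) | ((~ (b & 1)) & ((b & 1) & b))) & (((~ (b & 1)) & ((b & 1) & (b & 1))) | ((~ (b & 1)) & ((b & 1) & b))))  =[and_idem →]=  (((~ (b & 1)) & ((b & 1) & (b & 1))) | ((~ (b & 1)) & ((b & 1) & b)))
(3) (b & 1)  =[and_true →]=  b    ⊢ (((~ (b & 1)) & ((b & 1) & b)) | ((~ (b & 1)) & ((b & 1) & b)))
(4) (((~ (b & 1)) & ((b & 1) & b)) | ((~ (b & 1)) & ((b & 1) & b)))  =[or_idem →]=  ((~ (b & 1)) & ((b & 1) & b))
(5) (b & 1)  =[and_true →]=  b    ⊢ ((~ (b & 1)) & (b & b))
(6) (b & b)  =[and_idem →]=  b    ⊢ ((~ (b & 1)) & b)
(7) (b & 1)  =[and_true →]=  b    ⊢ ((~ b) & b)
(8) b  =[and_idem ←]=  (b & b)    ⊢ ((~ b) & (b & b))
(9) b  =[or_idem ←]=  (b | b)    ⊢ ((~ b) & (b & (b | b)))
(10) (b & (b | b))  =[and_true ←]=  ((b & (b | b)) & 1)    ⊢ E2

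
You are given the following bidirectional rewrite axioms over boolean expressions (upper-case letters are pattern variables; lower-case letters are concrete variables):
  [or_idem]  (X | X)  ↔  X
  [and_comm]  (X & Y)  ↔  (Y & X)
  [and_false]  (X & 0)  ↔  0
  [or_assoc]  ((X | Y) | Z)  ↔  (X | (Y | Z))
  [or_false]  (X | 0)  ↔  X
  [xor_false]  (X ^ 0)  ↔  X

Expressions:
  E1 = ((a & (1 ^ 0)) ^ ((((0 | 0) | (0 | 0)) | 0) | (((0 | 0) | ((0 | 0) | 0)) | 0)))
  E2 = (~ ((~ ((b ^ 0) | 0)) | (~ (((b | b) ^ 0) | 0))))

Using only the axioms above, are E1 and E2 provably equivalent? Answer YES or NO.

NO

All listed rules preserve value, hence provable equivalence implies equal values everywhere; look for a separating assignment.
a=0, b=1 gives E1 ↦ 0, E2 ↦ 1; values differ ⇒ not provably equivalent.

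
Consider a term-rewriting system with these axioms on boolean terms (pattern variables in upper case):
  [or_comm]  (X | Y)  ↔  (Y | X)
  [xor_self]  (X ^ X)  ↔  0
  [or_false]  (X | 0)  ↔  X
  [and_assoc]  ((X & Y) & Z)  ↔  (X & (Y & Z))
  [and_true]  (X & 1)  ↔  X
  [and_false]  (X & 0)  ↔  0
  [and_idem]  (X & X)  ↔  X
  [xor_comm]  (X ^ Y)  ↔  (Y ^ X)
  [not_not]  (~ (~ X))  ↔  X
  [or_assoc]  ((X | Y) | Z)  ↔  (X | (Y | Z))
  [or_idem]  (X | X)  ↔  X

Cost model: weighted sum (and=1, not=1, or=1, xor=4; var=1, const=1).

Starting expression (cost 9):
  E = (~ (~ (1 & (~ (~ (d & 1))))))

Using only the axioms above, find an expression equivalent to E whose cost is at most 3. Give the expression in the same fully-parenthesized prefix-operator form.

(1 & d)   [cost 3]

1. [and_true →] (d & 1)  →  d;  E = (~ (~ (1 & (~ (~ d)))))
2. [not_not →] (~ (~ d))  →  d;  E = (~ (~ (1 & d)))
3. [not_not →] (~ (~ (1 & d)))  →  (1 & d);  cost 3 ≤ 3, done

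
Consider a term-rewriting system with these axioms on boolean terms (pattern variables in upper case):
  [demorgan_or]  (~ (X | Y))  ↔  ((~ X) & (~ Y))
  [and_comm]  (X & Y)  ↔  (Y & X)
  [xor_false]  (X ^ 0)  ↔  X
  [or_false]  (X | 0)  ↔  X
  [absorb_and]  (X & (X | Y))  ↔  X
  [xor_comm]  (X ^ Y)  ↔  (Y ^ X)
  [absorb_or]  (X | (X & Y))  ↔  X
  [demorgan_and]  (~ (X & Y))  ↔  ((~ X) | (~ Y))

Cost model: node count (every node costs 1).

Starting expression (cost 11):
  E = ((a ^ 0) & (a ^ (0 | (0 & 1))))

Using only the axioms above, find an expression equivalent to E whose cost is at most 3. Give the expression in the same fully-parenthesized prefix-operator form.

(a & a)   [cost 3]

step 1: xor_false (→) rewrites (a ^ 0) into a, now (a & (a ^ (0 | (0 & 1))))
step 2: absorb_or (→) rewrites (0 | (0 & 1)) into 0, now (a & (a ^ 0))
step 3: xor_false (→) rewrites (a ^ 0) into a, reaching cost 3 (bound 3)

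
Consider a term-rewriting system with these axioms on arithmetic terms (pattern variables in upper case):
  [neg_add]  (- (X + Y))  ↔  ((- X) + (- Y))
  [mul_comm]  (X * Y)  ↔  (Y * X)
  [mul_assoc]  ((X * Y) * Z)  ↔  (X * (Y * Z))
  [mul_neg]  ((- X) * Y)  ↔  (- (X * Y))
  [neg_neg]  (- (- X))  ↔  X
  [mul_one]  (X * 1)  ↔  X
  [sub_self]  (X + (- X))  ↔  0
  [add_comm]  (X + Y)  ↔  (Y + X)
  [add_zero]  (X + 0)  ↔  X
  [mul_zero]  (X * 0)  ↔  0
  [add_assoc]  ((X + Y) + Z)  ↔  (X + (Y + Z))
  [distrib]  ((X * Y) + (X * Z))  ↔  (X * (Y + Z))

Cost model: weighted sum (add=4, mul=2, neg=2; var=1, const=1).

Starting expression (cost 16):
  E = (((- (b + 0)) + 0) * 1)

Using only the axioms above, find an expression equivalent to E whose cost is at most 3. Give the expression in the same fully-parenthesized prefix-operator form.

1. [add_zero →] ((- (b + 0)) + 0)  →  (- (b + 0));  E = ((- (b + 0)) * 1)
2. [mul_one →] ((- (b + 0)) * 1)  →  (- (b + 0))
3. [add_zero →] (b + 0)  →  b;  cost 3 ≤ 3, done

(- b)   [cost 3]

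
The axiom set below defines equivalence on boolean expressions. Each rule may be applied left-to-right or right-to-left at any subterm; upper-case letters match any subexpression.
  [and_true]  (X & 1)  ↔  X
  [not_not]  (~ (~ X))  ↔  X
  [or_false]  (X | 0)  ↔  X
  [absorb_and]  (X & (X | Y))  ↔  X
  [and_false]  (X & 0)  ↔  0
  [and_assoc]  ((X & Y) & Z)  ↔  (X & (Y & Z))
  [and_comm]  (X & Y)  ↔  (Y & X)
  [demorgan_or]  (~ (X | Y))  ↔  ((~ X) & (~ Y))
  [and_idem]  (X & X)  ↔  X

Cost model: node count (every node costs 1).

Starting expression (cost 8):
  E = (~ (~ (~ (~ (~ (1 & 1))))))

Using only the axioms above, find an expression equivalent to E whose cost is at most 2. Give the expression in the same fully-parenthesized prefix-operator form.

(1) (~ (~ (~ (1 & 1))))  =[not_not →]=  (~ (1 & 1))    ⊢ (~ (~ (~ (1 & 1))))
(2) (1 & 1)  =[and_true →]=  1    ⊢ (~ (~ (~ 1)))
(3) (~ (~ 1))  =[not_not →]=  1    ⊢ cost 2, within 2

(~ 1)   [cost 2]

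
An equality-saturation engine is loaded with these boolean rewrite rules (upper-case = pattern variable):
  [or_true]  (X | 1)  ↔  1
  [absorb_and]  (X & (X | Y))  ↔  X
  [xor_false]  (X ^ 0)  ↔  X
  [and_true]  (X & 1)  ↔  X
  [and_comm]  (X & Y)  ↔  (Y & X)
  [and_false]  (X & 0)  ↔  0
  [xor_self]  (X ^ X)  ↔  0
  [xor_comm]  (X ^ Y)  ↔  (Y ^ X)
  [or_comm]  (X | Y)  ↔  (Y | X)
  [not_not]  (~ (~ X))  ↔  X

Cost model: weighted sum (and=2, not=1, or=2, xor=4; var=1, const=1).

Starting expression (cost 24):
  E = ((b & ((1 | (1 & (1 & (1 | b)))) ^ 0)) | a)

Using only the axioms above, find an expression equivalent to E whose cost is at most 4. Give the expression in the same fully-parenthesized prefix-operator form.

(b | a)   [cost 4]

1. [absorb_and →] (1 & (1 | b))  →  1;  E = ((b & ((1 | (1 & 1)) ^ 0)) | a)
2. [and_true →] (1 & 1)  →  1;  E = ((b & ((1 | 1) ^ 0)) | a)
3. [or_true →] (1 | 1)  →  1;  E = ((b & (1 ^ 0)) | a)
4. [xor_false →] (1 ^ 0)  →  1;  E = ((b & 1) | a)
5. [and_true →] (b & 1)  →  b;  cost 4 ≤ 4, done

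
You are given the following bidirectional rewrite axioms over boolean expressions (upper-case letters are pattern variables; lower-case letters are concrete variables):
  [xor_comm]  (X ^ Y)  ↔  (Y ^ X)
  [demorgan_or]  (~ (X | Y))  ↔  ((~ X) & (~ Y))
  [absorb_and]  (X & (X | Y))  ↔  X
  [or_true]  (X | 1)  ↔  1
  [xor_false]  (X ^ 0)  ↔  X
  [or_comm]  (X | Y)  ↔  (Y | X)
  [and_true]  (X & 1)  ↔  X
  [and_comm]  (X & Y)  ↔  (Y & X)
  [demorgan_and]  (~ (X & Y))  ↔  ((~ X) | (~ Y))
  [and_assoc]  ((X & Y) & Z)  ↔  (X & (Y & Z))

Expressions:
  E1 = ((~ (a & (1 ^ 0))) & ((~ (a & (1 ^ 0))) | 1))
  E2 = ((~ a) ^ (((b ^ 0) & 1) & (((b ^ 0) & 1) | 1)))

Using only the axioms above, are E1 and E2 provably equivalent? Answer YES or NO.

NO

All listed rules preserve value, hence provable equivalence implies equal values everywhere; look for a separating assignment.
a=0, b=1 gives E1 ↦ 1, E2 ↦ 0; values differ ⇒ not provably equivalent.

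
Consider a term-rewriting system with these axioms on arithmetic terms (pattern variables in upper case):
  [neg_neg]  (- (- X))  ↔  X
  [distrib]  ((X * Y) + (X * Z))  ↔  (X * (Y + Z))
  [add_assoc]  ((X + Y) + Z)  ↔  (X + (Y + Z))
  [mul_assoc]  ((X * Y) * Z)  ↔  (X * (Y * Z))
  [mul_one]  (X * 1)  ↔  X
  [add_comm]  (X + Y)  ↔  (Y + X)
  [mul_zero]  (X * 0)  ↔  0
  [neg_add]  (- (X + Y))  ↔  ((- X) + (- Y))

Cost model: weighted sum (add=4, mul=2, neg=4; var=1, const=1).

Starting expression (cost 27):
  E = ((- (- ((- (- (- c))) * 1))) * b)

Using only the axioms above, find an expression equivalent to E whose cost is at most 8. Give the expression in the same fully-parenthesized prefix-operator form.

(1) ((- (- (- c))) * 1)  =[mul_one →]=  (- (- (- c)))    ⊢ ((- (- (- (- (- c))))) * b)
(2) (- (- (- (- (- c)))))  =[neg_neg →]=  (- (- (- c)))    ⊢ ((- (- (- c))) * b)
(3) (- (- (- c)))  =[neg_neg →]=  (- c)    ⊢ cost 8, within 8

((- c) * b)   [cost 8]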